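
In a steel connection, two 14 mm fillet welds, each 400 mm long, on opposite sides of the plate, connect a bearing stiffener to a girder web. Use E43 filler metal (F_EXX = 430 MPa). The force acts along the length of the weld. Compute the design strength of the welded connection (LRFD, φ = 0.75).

φR_n ≈ 1530 kN

Effective throat t_e = 0.707 × 14 = 9.898 mm.
Total length L = 800 mm; A_we = 9.898 × 800 = 7918 mm².
F_nw = 0.6 F_EXX = 0.6 × 430 = 258 MPa.
φR_n = 0.75 × 258 × 7918 × 10⁻³ = 1532 kN.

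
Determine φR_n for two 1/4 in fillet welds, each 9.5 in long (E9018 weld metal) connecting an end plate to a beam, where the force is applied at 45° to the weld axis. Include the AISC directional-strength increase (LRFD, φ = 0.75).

φR_n ≈ 176 kips

E90XX → F_EXX = 90 ksi.
t_e = 0.707 × 0.25 = 0.1767 in; A_we = 0.1767 × 19 = 3.358 in².
Directional factor: 1.0 + 0.5 sin^1.5(45°) = 1.297.
F_nw = 0.6 × 90 × 1.297 = 70.05 ksi.
φR_n = 0.75 × 70.05 × 3.358 = 176.4 kips.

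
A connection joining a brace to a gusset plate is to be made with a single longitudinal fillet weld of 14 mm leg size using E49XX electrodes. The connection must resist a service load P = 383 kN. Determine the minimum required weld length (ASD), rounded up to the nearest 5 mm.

L = 265 mm

E49XX → F_EXX = 490 MPa.
Throat t_e = 0.707 × 14 = 9.898 mm.
r_n/Ω = (0.6 × 490 × 9.898) / 2.0 = 1455 N/mm = 1.455 kN/mm.
L_req = P / (r_n/Ω) = 383 / 1.455 = 263.2 mm total.
Round up → use L = 265 mm.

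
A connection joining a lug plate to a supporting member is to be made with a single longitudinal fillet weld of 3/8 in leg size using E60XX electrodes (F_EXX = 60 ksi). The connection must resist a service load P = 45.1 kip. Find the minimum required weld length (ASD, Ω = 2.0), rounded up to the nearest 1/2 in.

L = 9.5 in

Throat t_e = 0.707 × 0.375 = 0.2651 in.
r_n/Ω = (0.6 × 60 × 0.2651) / 2.0 = 4.772 kip/in.
L_req = P / (r_n/Ω) = 45.1 / 4.772 = 9.45 in total.
Round up → use L = 9.5 in.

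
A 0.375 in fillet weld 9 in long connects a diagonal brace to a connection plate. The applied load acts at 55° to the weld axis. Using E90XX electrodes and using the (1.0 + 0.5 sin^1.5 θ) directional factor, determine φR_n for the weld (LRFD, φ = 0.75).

E90XX → F_EXX = 90 ksi.
t_e = 0.707 × 0.375 = 0.2651 in; A_we = 0.2651 × 9 = 2.386 in².
Directional factor: 1.0 + 0.5 sin^1.5(55°) = 1.371.
F_nw = 0.6 × 90 × 1.371 = 74.02 ksi.
φR_n = 0.75 × 74.02 × 2.386 = 132.5 kip.

φR_n ≈ 132 kip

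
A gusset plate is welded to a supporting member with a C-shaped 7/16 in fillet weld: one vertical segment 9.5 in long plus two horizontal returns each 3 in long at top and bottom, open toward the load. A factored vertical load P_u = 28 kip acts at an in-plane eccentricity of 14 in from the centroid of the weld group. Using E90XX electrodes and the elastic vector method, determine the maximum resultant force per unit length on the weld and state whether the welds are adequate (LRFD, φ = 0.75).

f_max ≈ 10.5 kip/in; adequate

E90XX → F_EXX = 90 ksi.
Total weld length L_w = 15.5 in. Treat welds as unit-width lines.
Centroid: x̄ = 2×3×1.5 / 15.5 = 0.5806 in from the vertical weld.
Polar moment about centroid: J = I_x + I_y = [9.5³/12 + 2×3×4.75²] + [9.5×0.5806² + 2(3³/12 + 3×0.9194²)] = 219.6 in³.
Direct shear f_v = P/L_w = 28 / 15.5 = 1.806 kip/in (vertical).
Torsion M = P·e = 28 × 14 = 392 kip·in.
Critical point at (x, y) = (2.419, 4.75) from centroid. f_tx = M·y/J = 8.479 kip/in; f_ty = M·x/J = 4.319 kip/in.
Resultant f_max = √[f_tx² + (f_v + f_ty)²] = √[8.479² + (1.806 + 4.319)²] = 10.46 kip/in.
Capacity per unit length: φr_n = 0.75 × 0.6 × 90 × (0.707 × 0.4375) = 12.53 kip/in.
10.46 ≤ 12.53 → adequate.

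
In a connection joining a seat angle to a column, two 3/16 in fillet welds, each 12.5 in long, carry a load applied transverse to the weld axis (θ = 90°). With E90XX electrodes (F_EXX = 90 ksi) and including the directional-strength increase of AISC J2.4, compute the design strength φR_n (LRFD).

t_e = 0.707 × 0.1875 = 0.1326 in; A_we = 0.1326 × 25 = 3.314 in².
Directional factor: 1.0 + 0.5 sin^1.5(90°) = 1.5.
F_nw = 0.6 × 90 × 1.5 = 81 ksi.
φR_n = 0.75 × 81 × 3.314 = 201.3 kips.

φR_n ≈ 201 kips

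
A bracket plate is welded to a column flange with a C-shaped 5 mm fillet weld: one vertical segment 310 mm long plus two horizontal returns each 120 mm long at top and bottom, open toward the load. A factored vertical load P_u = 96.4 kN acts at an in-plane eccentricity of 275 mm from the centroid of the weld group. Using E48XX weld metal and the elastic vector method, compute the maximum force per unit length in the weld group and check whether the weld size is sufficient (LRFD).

f_max ≈ 641 N/mm; adequate

E48XX → F_EXX = 480 MPa.
Total weld length L_w = 550 mm. Treat welds as unit-width lines.
Centroid: x̄ = 2×120×60 / 550 = 26.18 mm from the vertical weld.
Polar moment about centroid: J = I_x + I_y = [310³/12 + 2×120×155²] + [310×26.18² + 2(120³/12 + 120×33.82²)] = 9024000 mm³.
Direct shear f_v = P/L_w = 96.4×10³ / 550 = 175.3 N/mm (vertical).
Torsion M = P·e = 96.4×10³ × 275 = 26510000 N·mm.
Critical point at (x, y) = (93.82, 155) from centroid. f_tx = M·y/J = 455.4 N/mm; f_ty = M·x/J = 275.6 N/mm.
Resultant f_max = √[f_tx² + (f_v + f_ty)²] = √[455.4² + (175.3 + 275.6)²] = 640.8 N/mm.
Capacity per unit length: φr_n = 0.75 × 0.6 × 480 × (0.707 × 5) = 763.6 N/mm.
640.8 ≤ 763.6 → adequate.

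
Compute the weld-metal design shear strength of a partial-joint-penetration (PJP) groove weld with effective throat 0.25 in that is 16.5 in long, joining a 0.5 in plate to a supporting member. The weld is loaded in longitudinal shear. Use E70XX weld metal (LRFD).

φR_n ≈ 130 kip

E70XX → F_EXX = 70 ksi.
Effective throat (given) t_e = 0.25 in.
A_we = 0.25 × 16.5 = 4.125 in².
F_nw = 0.6 F_EXX = 42 ksi.
φR_n = 0.75 × 42 × 4.125 = 129.9 kip.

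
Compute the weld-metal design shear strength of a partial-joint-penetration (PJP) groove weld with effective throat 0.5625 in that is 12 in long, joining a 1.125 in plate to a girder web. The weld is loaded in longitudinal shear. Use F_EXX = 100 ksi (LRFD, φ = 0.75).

Effective throat (given) t_e = 0.5625 in.
A_we = 0.5625 × 12 = 6.75 in².
F_nw = 0.6 F_EXX = 60 ksi.
φR_n = 0.75 × 60 × 6.75 = 303.8 kips.

φR_n ≈ 304 kips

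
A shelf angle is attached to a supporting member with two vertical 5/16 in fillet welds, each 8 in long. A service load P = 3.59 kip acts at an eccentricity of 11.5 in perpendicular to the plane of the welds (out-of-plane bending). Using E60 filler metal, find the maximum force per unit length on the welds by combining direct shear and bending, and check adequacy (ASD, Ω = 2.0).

E60XX → F_EXX = 60 ksi.
L_w = 2 × 8 = 16 in; section modulus (unit throat) S = 2 × L²/6 = 21.33 in².
Direct shear f_v = P/L_w = 3.59/16 = 0.2244 kip/in.
Moment M = P × e = 3.59 × 11.5 = 41.285 kip·in; bending f_b = M/S = 1.935 kip/in.
f_max = √(f_v² + f_b²) = √(0.2244² + 1.935²) = 1.948 kip/in.
r_n/Ω = (1/2.0) × 0.6 × 60 × (0.707 × 0.3125) = 3.977 kip/in → adequate.

f_max ≈ 1.95 kip/in; adequate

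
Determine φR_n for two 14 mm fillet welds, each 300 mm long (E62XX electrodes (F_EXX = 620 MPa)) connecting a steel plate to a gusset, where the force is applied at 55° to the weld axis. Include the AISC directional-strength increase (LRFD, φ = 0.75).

t_e = 0.707 × 14 = 9.898 mm; A_we = 9.898 × 600 = 5939 mm².
Directional factor: 1.0 + 0.5 sin^1.5(55°) = 1.371.
F_nw = 0.6 × 620 × 1.371 = 509.9 MPa.
φR_n = 0.75 × 509.9 × 5939 × 10⁻³ = 2271 kN.

φR_n ≈ 2270 kN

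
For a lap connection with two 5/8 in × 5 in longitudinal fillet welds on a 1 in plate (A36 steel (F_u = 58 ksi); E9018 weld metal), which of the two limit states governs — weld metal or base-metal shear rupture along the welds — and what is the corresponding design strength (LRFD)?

φR_n ≈ 179 kip (weld metal governs)

E90XX → F_EXX = 90 ksi.
t_e = 0.707 × 0.625 = 0.4419 in; L = 10 in.
Weld metal: φR_n = 0.75 × 0.6 × 90 × 0.4419 × 10 = 179 kip.
Base metal (shear rupture): φR_n = 0.75 × 0.6 × 58 × 1 × 10 = 261 kip.
Governing: weld metal.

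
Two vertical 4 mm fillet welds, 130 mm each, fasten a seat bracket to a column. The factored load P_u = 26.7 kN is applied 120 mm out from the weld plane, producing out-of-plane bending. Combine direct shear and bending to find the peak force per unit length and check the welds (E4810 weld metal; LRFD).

f_max ≈ 578 N/mm; adequate

E48XX → F_EXX = 480 MPa.
L_w = 2 × 130 = 260 mm; section modulus (unit throat) S = 2 × L²/6 = 5633 mm².
Direct shear f_v = P/L_w = 26.7×10³/260 = 102.7 N/mm.
Moment M = P × e = 26.7×10³ × 120 = 3204000 N·mm; bending f_b = M/S = 568.8 N/mm.
f_max = √(f_v² + f_b²) = √(102.7² + 568.8²) = 578 N/mm.
φr_n = 0.75 × 0.6 × 480 × (0.707 × 4) = 610.8 N/mm → adequate.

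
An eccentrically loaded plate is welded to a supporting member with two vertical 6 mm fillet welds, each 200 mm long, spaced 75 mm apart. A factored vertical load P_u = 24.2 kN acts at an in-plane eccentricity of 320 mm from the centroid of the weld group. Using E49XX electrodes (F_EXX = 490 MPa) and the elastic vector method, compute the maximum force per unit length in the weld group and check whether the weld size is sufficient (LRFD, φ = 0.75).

f_max ≈ 461 N/mm; adequate

Total weld length L_w = 400 mm. Treat welds as unit-width lines.
Polar moment about centroid: J = 2[d³/12 + d(b/2)²] = 2[200³/12 + 200×37.5²] = 1896000 mm³.
Direct shear f_v = P/L_w = 24.2×10³ / 400 = 60.5 N/mm (vertical).
Torsion M = P·e = 24.2×10³ × 320 = 7744000 N·mm.
Critical point at (x, y) = (37.5, 100) from centroid. f_tx = M·y/J = 408.5 N/mm; f_ty = M·x/J = 153.2 N/mm.
Resultant f_max = √[f_tx² + (f_v + f_ty)²] = √[408.5² + (60.5 + 153.2)²] = 461 N/mm.
Capacity per unit length: φr_n = 0.75 × 0.6 × 490 × (0.707 × 6) = 935.4 N/mm.
461 ≤ 935.4 → adequate.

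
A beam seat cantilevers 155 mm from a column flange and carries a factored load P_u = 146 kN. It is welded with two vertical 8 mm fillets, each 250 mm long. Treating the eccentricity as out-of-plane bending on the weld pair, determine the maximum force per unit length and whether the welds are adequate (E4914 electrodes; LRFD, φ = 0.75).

f_max ≈ 1120 N/mm; adequate

E49XX → F_EXX = 490 MPa.
L_w = 2 × 250 = 500 mm; section modulus (unit throat) S = 2 × L²/6 = 20830 mm².
Direct shear f_v = P/L_w = 146×10³/500 = 292 N/mm.
Moment M = P × e = 146×10³ × 155 = 22630000 N·mm; bending f_b = M/S = 1086 N/mm.
f_max = √(f_v² + f_b²) = √(292² + 1086²) = 1125 N/mm.
φr_n = 0.75 × 0.6 × 490 × (0.707 × 8) = 1247 N/mm → adequate.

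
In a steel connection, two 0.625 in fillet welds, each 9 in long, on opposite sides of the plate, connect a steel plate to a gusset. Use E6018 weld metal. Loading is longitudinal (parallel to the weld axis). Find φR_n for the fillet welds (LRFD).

φR_n ≈ 215 kips

E60XX → F_EXX = 60 ksi.
Effective throat t_e = 0.707 × 0.625 = 0.4419 in.
Total length L = 18 in; A_we = 0.4419 × 18 = 7.954 in².
F_nw = 0.6 F_EXX = 0.6 × 60 = 36 ksi.
φR_n = 0.75 × 36 × 7.954 = 214.8 kips.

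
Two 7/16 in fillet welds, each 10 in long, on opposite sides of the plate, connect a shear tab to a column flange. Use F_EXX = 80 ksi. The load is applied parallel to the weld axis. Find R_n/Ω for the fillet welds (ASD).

R_n/Ω ≈ 148 kips

Effective throat t_e = 0.707 × 0.4375 = 0.3093 in.
Total length L = 20 in; A_we = 0.3093 × 20 = 6.186 in².
F_nw = 0.6 F_EXX = 0.6 × 80 = 48 ksi.
R_n = 48 × 6.186 = 296.9 kips; R_n/Ω = 296.9/2.0 = 148.5 kips.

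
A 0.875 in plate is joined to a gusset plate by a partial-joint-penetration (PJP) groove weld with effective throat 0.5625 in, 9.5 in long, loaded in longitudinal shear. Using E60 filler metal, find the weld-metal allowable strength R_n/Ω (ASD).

R_n/Ω ≈ 96.2 kip

E60XX → F_EXX = 60 ksi.
Effective throat (given) t_e = 0.5625 in.
A_we = 0.5625 × 9.5 = 5.344 in².
F_nw = 0.6 F_EXX = 36 ksi.
R_n/Ω = (36 × 5.344) / 2.0 = 96.19 kip.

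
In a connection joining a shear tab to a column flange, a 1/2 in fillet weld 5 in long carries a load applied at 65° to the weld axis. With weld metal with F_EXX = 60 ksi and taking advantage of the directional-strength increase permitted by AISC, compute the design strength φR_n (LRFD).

t_e = 0.707 × 0.5 = 0.3535 in; A_we = 0.3535 × 5 = 1.767 in².
Directional factor: 1.0 + 0.5 sin^1.5(65°) = 1.431.
F_nw = 0.6 × 60 × 1.431 = 51.53 ksi.
φR_n = 0.75 × 51.53 × 1.767 = 68.31 kips.

φR_n ≈ 68.3 kips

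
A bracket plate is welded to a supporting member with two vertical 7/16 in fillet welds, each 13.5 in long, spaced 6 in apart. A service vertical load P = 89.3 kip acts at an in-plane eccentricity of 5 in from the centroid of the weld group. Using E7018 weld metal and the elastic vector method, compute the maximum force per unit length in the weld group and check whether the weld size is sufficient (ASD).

E70XX → F_EXX = 70 ksi.
Total weld length L_w = 27 in. Treat welds as unit-width lines.
Polar moment about centroid: J = 2[d³/12 + d(b/2)²] = 2[13.5³/12 + 13.5×3²] = 653.1 in³.
Direct shear f_v = P/L_w = 89.3 / 27 = 3.307 kip/in (vertical).
Torsion M = P·e = 89.3 × 5 = 446.5 kip·in.
Critical point at (x, y) = (3, 6.75) from centroid. f_tx = M·y/J = 4.615 kip/in; f_ty = M·x/J = 2.051 kip/in.
Resultant f_max = √[f_tx² + (f_v + f_ty)²] = √[4.615² + (3.307 + 2.051)²] = 7.072 kip/in.
Capacity per unit length: r_n/Ω = (1/2.0) × 0.6 × 70 × (0.707 × 0.4375) = 6.496 kip/in.
7.072 > 6.496 → NOT adequate.

f_max ≈ 7.07 kip/in; NOT adequate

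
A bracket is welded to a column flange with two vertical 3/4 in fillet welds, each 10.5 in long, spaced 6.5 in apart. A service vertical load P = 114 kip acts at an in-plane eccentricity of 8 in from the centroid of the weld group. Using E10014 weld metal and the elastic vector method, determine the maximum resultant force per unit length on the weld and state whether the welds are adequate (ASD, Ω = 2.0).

f_max ≈ 17.1 kip/in; NOT adequate

E100XX → F_EXX = 100 ksi.
Total weld length L_w = 21 in. Treat welds as unit-width lines.
Polar moment about centroid: J = 2[d³/12 + d(b/2)²] = 2[10.5³/12 + 10.5×3.25²] = 414.8 in³.
Direct shear f_v = P/L_w = 114 / 21 = 5.429 kip/in (vertical).
Torsion M = P·e = 114 × 8 = 912 kip·in.
Critical point at (x, y) = (3.25, 5.25) from centroid. f_tx = M·y/J = 11.54 kip/in; f_ty = M·x/J = 7.146 kip/in.
Resultant f_max = √[f_tx² + (f_v + f_ty)²] = √[11.54² + (5.429 + 7.146)²] = 17.07 kip/in.
Capacity per unit length: r_n/Ω = (1/2.0) × 0.6 × 100 × (0.707 × 0.75) = 15.91 kip/in.
17.07 > 15.91 → NOT adequate.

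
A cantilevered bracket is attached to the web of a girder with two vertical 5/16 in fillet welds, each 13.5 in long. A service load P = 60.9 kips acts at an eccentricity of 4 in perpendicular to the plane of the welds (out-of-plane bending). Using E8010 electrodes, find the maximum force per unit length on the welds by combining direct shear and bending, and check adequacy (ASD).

f_max ≈ 4.6 kip/in; adequate

E80XX → F_EXX = 80 ksi.
L_w = 2 × 13.5 = 27 in; section modulus (unit throat) S = 2 × L²/6 = 60.75 in².
Direct shear f_v = P/L_w = 60.9/27 = 2.256 kip/in.
Moment M = P × e = 60.9 × 4 = 243.6 kip·in; bending f_b = M/S = 4.01 kip/in.
f_max = √(f_v² + f_b²) = √(2.256² + 4.01²) = 4.601 kip/in.
r_n/Ω = (1/2.0) × 0.6 × 80 × (0.707 × 0.3125) = 5.302 kip/in → adequate.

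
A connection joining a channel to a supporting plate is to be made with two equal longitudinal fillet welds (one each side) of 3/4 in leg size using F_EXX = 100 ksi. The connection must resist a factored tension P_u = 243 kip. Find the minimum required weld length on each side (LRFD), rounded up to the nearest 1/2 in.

Throat t_e = 0.707 × 0.75 = 0.5302 in.
φr_n = 0.75 × 0.6 × 100 × 0.5302 = 23.86 kip/in.
L_req = P_u / φr_n = 243 / 23.86 = 10.18 in total.
Per side: 10.18 / 2 = 5.092 in.
Round up → use L = 5.5 in on each side.

L = 5.5 in on each side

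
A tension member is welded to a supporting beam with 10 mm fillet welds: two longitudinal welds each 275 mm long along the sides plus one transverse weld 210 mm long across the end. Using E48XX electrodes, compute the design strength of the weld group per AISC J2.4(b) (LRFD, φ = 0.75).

E48XX → F_EXX = 480 MPa.
t_e = 0.707 × 10 = 7.07 mm.
R_nwl = 0.6 × 480 × 7.07 × 550 × 10⁻³ = 1120 kN (longitudinal, 2 welds).
R_nwt = 0.6 × 480 × 7.07 × 210 × 10⁻³ = 427.6 kN (transverse, base value).
(i) R_nwl + R_nwt = 1547 kN; (ii) 0.85 R_nwl + 1.5 R_nwt = 1593 kN.
R_n = max = 1593 kN [governs: (ii)]; φR_n = 1195 kN.

φR_n ≈ 1190 kN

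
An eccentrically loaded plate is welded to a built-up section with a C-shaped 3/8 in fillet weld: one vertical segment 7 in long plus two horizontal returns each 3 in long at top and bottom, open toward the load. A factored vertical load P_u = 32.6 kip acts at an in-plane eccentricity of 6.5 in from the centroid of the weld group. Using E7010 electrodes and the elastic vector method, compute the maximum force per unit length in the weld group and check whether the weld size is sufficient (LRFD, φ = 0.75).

f_max ≈ 9.42 kip/in; NOT adequate

E70XX → F_EXX = 70 ksi.
Total weld length L_w = 13 in. Treat welds as unit-width lines.
Centroid: x̄ = 2×3×1.5 / 13 = 0.6923 in from the vertical weld.
Polar moment about centroid: J = I_x + I_y = [7³/12 + 2×3×3.5²] + [7×0.6923² + 2(3³/12 + 3×0.8077²)] = 113.9 in³.
Direct shear f_v = P/L_w = 32.6 / 13 = 2.508 kip/in (vertical).
Torsion M = P·e = 32.6 × 6.5 = 211.9 kip·in.
Critical point at (x, y) = (2.308, 3.5) from centroid. f_tx = M·y/J = 6.514 kip/in; f_ty = M·x/J = 4.295 kip/in.
Resultant f_max = √[f_tx² + (f_v + f_ty)²] = √[6.514² + (2.508 + 4.295)²] = 9.419 kip/in.
Capacity per unit length: φr_n = 0.75 × 0.6 × 70 × (0.707 × 0.375) = 8.351 kip/in.
9.419 > 8.351 → NOT adequate.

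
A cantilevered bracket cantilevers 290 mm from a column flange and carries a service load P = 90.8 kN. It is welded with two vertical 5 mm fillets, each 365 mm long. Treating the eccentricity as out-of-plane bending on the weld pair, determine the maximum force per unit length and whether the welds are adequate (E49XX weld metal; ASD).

f_max ≈ 606 N/mm; NOT adequate

E49XX → F_EXX = 490 MPa.
L_w = 2 × 365 = 730 mm; section modulus (unit throat) S = 2 × L²/6 = 44410 mm².
Direct shear f_v = P/L_w = 90.8×10³/730 = 124.4 N/mm.
Moment M = P × e = 90.8×10³ × 290 = 26332000 N·mm; bending f_b = M/S = 593 N/mm.
f_max = √(f_v² + f_b²) = √(124.4² + 593²) = 605.9 N/mm.
r_n/Ω = (1/2.0) × 0.6 × 490 × (0.707 × 5) = 519.6 N/mm → NOT adequate.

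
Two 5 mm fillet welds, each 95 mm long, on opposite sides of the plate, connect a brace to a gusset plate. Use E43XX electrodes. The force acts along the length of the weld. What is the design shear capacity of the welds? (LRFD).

φR_n ≈ 130 kN

E43XX → F_EXX = 430 MPa.
Effective throat t_e = 0.707 × 5 = 3.535 mm.
Total length L = 190 mm; A_we = 3.535 × 190 = 671.6 mm².
F_nw = 0.6 F_EXX = 0.6 × 430 = 258 MPa.
φR_n = 0.75 × 258 × 671.6 × 10⁻³ = 130 kN.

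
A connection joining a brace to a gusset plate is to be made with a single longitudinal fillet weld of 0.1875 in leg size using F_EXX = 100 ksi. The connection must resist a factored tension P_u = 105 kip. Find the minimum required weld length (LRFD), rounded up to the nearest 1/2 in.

Throat t_e = 0.707 × 0.1875 = 0.1326 in.
φr_n = 0.75 × 0.6 × 100 × 0.1326 = 5.965 kip/in.
L_req = P_u / φr_n = 105 / 5.965 = 17.6 in total.
Round up → use L = 18 in.

L = 18 in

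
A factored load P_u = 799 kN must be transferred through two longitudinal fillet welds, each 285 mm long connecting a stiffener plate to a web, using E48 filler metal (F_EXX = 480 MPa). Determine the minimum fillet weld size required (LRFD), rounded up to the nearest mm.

Total weld length L = 570 mm.
Required throat t_e = P_u / (φ × 0.6 F_EXX × L) = 799 / (0.75 × 0.6 × 480 × 570 × 10⁻³) = 6.49 mm.
Required leg w = t_e / 0.707 = 9.179 mm → use 10 mm.

w = 10 mm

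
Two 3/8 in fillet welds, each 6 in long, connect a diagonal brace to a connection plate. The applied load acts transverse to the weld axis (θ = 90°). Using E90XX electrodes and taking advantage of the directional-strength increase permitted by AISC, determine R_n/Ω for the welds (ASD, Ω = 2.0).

R_n/Ω ≈ 129 kip

E90XX → F_EXX = 90 ksi.
t_e = 0.707 × 0.375 = 0.2651 in; A_we = 0.2651 × 12 = 3.181 in².
Directional factor: 1.0 + 0.5 sin^1.5(90°) = 1.5.
F_nw = 0.6 × 90 × 1.5 = 81 ksi.
R_n/Ω = (81 × 3.181) / 2.0 = 128.9 kip.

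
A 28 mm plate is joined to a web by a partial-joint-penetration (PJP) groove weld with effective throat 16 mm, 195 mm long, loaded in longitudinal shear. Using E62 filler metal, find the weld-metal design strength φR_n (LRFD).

E62XX → F_EXX = 620 MPa.
Effective throat (given) t_e = 16 mm.
A_we = 16 × 195 = 3120 mm².
F_nw = 0.6 F_EXX = 372 MPa.
φR_n = 0.75 × 372 × 3120 × 10⁻³ = 870.5 kN.

φR_n ≈ 870 kN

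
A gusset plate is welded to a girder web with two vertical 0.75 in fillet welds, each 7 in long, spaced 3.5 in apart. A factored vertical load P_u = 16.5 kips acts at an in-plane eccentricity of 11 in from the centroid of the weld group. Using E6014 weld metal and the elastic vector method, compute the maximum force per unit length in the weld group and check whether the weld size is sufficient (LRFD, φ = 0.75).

E60XX → F_EXX = 60 ksi.
Total weld length L_w = 14 in. Treat welds as unit-width lines.
Polar moment about centroid: J = 2[d³/12 + d(b/2)²] = 2[7³/12 + 7×1.75²] = 100 in³.
Direct shear f_v = P/L_w = 16.5 / 14 = 1.179 kip/in (vertical).
Torsion M = P·e = 16.5 × 11 = 181.5 kip·in.
Critical point at (x, y) = (1.75, 3.5) from centroid. f_tx = M·y/J = 6.35 kip/in; f_ty = M·x/J = 3.175 kip/in.
Resultant f_max = √[f_tx² + (f_v + f_ty)²] = √[6.35² + (1.179 + 3.175)²] = 7.699 kip/in.
Capacity per unit length: φr_n = 0.75 × 0.6 × 60 × (0.707 × 0.75) = 14.32 kip/in.
7.699 ≤ 14.32 → adequate.

f_max ≈ 7.7 kip/in; adequate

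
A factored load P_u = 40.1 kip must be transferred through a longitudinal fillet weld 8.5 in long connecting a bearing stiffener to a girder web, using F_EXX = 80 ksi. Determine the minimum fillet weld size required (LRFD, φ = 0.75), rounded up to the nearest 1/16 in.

w = 3/16 in

Total weld length L = 8.5 in.
Required throat t_e = P_u / (φ × 0.6 F_EXX × L) = 40.1 / (0.75 × 0.6 × 80 × 8.5) = 0.131 in.
Required leg w = t_e / 0.707 = 0.1854 in → use 3/16 in.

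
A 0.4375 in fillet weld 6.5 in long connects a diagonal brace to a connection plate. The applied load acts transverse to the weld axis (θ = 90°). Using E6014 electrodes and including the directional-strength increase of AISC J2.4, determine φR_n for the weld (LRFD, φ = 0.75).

E60XX → F_EXX = 60 ksi.
t_e = 0.707 × 0.4375 = 0.3093 in; A_we = 0.3093 × 6.5 = 2.011 in².
Directional factor: 1.0 + 0.5 sin^1.5(90°) = 1.5.
F_nw = 0.6 × 60 × 1.5 = 54 ksi.
φR_n = 0.75 × 54 × 2.011 = 81.43 kip.

φR_n ≈ 81.4 kip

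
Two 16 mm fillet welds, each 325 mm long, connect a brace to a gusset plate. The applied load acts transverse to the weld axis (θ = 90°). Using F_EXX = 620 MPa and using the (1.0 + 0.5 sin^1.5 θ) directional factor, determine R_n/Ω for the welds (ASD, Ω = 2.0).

R_n/Ω ≈ 2050 kN

t_e = 0.707 × 16 = 11.31 mm; A_we = 11.31 × 650 = 7353 mm².
Directional factor: 1.0 + 0.5 sin^1.5(90°) = 1.5.
F_nw = 0.6 × 620 × 1.5 = 558 MPa.
R_n/Ω = (558 × 7353) / 2.0 × 10⁻³ = 2051 kN.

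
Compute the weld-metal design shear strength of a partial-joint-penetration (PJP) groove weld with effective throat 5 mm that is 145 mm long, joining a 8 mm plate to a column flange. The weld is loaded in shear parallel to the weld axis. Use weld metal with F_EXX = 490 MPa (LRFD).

φR_n ≈ 160 kN

Effective throat (given) t_e = 5 mm.
A_we = 5 × 145 = 725 mm².
F_nw = 0.6 F_EXX = 294 MPa.
φR_n = 0.75 × 294 × 725 × 10⁻³ = 159.9 kN.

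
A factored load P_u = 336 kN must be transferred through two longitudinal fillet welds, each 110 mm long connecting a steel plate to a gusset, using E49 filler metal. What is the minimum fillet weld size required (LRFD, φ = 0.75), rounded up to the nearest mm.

w = 10 mm

E49XX → F_EXX = 490 MPa.
Total weld length L = 220 mm.
Required throat t_e = P_u / (φ × 0.6 F_EXX × L) = 336 / (0.75 × 0.6 × 490 × 220 × 10⁻³) = 6.926 mm.
Required leg w = t_e / 0.707 = 9.797 mm → use 10 mm.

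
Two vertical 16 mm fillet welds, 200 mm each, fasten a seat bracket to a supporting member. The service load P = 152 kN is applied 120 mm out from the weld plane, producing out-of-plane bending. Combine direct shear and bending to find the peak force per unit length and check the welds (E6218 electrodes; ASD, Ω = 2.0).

f_max ≈ 1420 N/mm; adequate

E62XX → F_EXX = 620 MPa.
L_w = 2 × 200 = 400 mm; section modulus (unit throat) S = 2 × L²/6 = 13330 mm².
Direct shear f_v = P/L_w = 152×10³/400 = 380 N/mm.
Moment M = P × e = 152×10³ × 120 = 18240000 N·mm; bending f_b = M/S = 1368 N/mm.
f_max = √(f_v² + f_b²) = √(380² + 1368²) = 1420 N/mm.
r_n/Ω = (1/2.0) × 0.6 × 620 × (0.707 × 16) = 2104 N/mm → adequate.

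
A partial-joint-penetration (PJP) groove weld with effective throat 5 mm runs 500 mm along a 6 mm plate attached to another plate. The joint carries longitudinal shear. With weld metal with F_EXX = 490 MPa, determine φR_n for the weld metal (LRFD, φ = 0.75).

φR_n ≈ 551 kN

Effective throat (given) t_e = 5 mm.
A_we = 5 × 500 = 2500 mm².
F_nw = 0.6 F_EXX = 294 MPa.
φR_n = 0.75 × 294 × 2500 × 10⁻³ = 551.2 kN.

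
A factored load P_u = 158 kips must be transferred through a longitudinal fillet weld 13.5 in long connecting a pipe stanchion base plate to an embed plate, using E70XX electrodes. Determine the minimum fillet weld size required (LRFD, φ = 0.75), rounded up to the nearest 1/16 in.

w = 9/16 in

E70XX → F_EXX = 70 ksi.
Total weld length L = 13.5 in.
Required throat t_e = P_u / (φ × 0.6 F_EXX × L) = 158 / (0.75 × 0.6 × 70 × 13.5) = 0.3715 in.
Required leg w = t_e / 0.707 = 0.5255 in → use 9/16 in.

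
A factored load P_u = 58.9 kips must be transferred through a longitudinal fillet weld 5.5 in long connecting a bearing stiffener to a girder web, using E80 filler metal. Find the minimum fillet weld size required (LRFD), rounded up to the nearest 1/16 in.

E80XX → F_EXX = 80 ksi.
Total weld length L = 5.5 in.
Required throat t_e = P_u / (φ × 0.6 F_EXX × L) = 58.9 / (0.75 × 0.6 × 80 × 5.5) = 0.2975 in.
Required leg w = t_e / 0.707 = 0.4208 in → use 7/16 in.

w = 7/16 in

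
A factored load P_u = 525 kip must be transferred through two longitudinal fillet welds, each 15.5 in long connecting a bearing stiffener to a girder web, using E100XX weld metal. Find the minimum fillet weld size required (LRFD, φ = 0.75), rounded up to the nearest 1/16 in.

E100XX → F_EXX = 100 ksi.
Total weld length L = 31 in.
Required throat t_e = P_u / (φ × 0.6 F_EXX × L) = 525 / (0.75 × 0.6 × 100 × 31) = 0.3763 in.
Required leg w = t_e / 0.707 = 0.5323 in → use 9/16 in.

w = 9/16 in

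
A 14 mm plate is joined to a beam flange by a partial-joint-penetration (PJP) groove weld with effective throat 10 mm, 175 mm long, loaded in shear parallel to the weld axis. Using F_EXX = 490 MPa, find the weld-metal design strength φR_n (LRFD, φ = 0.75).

φR_n ≈ 386 kN

Effective throat (given) t_e = 10 mm.
A_we = 10 × 175 = 1750 mm².
F_nw = 0.6 F_EXX = 294 MPa.
φR_n = 0.75 × 294 × 1750 × 10⁻³ = 385.9 kN.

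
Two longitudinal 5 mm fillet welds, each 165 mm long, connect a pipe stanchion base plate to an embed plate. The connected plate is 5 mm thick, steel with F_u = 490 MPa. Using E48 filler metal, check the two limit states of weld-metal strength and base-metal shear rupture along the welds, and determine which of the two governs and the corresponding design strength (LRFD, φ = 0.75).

E48XX → F_EXX = 480 MPa.
t_e = 0.707 × 5 = 3.535 mm; L = 330 mm.
Weld metal: φR_n = 0.75 × 0.6 × 480 × 3.535 × 330 × 10⁻³ = 252 kN.
Base metal (shear rupture): φR_n = 0.75 × 0.6 × 490 × 5 × 330 × 10⁻³ = 363.8 kN.
Governing: weld metal.

φR_n ≈ 252 kN (weld metal governs)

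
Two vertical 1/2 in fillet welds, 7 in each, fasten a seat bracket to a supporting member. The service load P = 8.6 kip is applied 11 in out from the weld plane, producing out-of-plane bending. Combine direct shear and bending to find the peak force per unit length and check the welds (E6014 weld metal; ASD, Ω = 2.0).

f_max ≈ 5.82 kip/in; adequate

E60XX → F_EXX = 60 ksi.
L_w = 2 × 7 = 14 in; section modulus (unit throat) S = 2 × L²/6 = 16.33 in².
Direct shear f_v = P/L_w = 8.6/14 = 0.6143 kip/in.
Moment M = P × e = 8.6 × 11 = 94.6 kip·in; bending f_b = M/S = 5.792 kip/in.
f_max = √(f_v² + f_b²) = √(0.6143² + 5.792²) = 5.824 kip/in.
r_n/Ω = (1/2.0) × 0.6 × 60 × (0.707 × 0.5) = 6.363 kip/in → adequate.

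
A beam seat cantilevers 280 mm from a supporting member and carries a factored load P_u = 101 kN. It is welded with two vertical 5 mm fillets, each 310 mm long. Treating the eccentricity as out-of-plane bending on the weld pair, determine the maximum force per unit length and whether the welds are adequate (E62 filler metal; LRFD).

E62XX → F_EXX = 620 MPa.
L_w = 2 × 310 = 620 mm; section modulus (unit throat) S = 2 × L²/6 = 32030 mm².
Direct shear f_v = P/L_w = 101×10³/620 = 162.9 N/mm.
Moment M = P × e = 101×10³ × 280 = 28280000 N·mm; bending f_b = M/S = 882.8 N/mm.
f_max = √(f_v² + f_b²) = √(162.9² + 882.8²) = 897.7 N/mm.
φr_n = 0.75 × 0.6 × 620 × (0.707 × 5) = 986.3 N/mm → adequate.

f_max ≈ 898 N/mm; adequate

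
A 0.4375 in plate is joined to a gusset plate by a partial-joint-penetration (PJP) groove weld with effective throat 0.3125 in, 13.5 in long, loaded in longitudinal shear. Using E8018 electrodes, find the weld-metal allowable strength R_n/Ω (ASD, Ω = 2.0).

E80XX → F_EXX = 80 ksi.
Effective throat (given) t_e = 0.3125 in.
A_we = 0.3125 × 13.5 = 4.219 in².
F_nw = 0.6 F_EXX = 48 ksi.
R_n/Ω = (48 × 4.219) / 2.0 = 101.2 kip.

R_n/Ω ≈ 101 kip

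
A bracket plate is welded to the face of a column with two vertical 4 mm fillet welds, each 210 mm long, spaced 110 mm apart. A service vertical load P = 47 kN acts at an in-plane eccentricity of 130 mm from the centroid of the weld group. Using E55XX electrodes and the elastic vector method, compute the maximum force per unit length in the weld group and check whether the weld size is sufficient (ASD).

f_max ≈ 325 N/mm; adequate

E55XX → F_EXX = 550 MPa.
Total weld length L_w = 420 mm. Treat welds as unit-width lines.
Polar moment about centroid: J = 2[d³/12 + d(b/2)²] = 2[210³/12 + 210×55²] = 2814000 mm³.
Direct shear f_v = P/L_w = 47×10³ / 420 = 111.9 N/mm (vertical).
Torsion M = P·e = 47×10³ × 130 = 6110000 N·mm.
Critical point at (x, y) = (55, 105) from centroid. f_tx = M·y/J = 228 N/mm; f_ty = M·x/J = 119.4 N/mm.
Resultant f_max = √[f_tx² + (f_v + f_ty)²] = √[228² + (111.9 + 119.4)²] = 324.8 N/mm.
Capacity per unit length: r_n/Ω = (1/2.0) × 0.6 × 550 × (0.707 × 4) = 466.6 N/mm.
324.8 ≤ 466.6 → adequate.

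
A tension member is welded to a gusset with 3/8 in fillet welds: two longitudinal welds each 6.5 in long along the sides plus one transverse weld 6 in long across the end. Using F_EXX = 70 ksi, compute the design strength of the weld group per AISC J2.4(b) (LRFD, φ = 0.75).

t_e = 0.707 × 0.375 = 0.2651 in.
R_nwl = 0.6 × 70 × 0.2651 × 13 = 144.8 kips (longitudinal, 2 welds).
R_nwt = 0.6 × 70 × 0.2651 × 6 = 66.81 kips (transverse, base value).
(i) R_nwl + R_nwt = 211.6 kips; (ii) 0.85 R_nwl + 1.5 R_nwt = 223.3 kips.
R_n = max = 223.3 kips [governs: (ii)]; φR_n = 167.4 kips.

φR_n ≈ 167 kips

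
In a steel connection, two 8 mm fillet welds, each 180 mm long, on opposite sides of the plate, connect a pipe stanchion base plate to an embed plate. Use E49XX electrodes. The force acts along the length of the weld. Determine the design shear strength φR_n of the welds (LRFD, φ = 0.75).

E49XX → F_EXX = 490 MPa.
Effective throat t_e = 0.707 × 8 = 5.656 mm.
Total length L = 360 mm; A_we = 5.656 × 360 = 2036 mm².
F_nw = 0.6 F_EXX = 0.6 × 490 = 294 MPa.
φR_n = 0.75 × 294 × 2036 × 10⁻³ = 449 kN.

φR_n ≈ 449 kN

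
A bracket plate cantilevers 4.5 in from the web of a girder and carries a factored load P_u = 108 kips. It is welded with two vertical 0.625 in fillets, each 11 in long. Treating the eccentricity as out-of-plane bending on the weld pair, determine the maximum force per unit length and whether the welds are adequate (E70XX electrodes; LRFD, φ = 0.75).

f_max ≈ 13 kip/in; adequate

E70XX → F_EXX = 70 ksi.
L_w = 2 × 11 = 22 in; section modulus (unit throat) S = 2 × L²/6 = 40.33 in².
Direct shear f_v = P/L_w = 108/22 = 4.909 kip/in.
Moment M = P × e = 108 × 4.5 = 486 kip·in; bending f_b = M/S = 12.05 kip/in.
f_max = √(f_v² + f_b²) = √(4.909² + 12.05²) = 13.01 kip/in.
φr_n = 0.75 × 0.6 × 70 × (0.707 × 0.625) = 13.92 kip/in → adequate.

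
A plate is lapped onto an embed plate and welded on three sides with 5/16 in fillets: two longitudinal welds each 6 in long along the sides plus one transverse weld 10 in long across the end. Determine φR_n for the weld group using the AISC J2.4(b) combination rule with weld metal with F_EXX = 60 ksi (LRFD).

t_e = 0.707 × 0.3125 = 0.2209 in.
R_nwl = 0.6 × 60 × 0.2209 × 12 = 95.44 kips (longitudinal, 2 welds).
R_nwt = 0.6 × 60 × 0.2209 × 10 = 79.54 kips (transverse, base value).
(i) R_nwl + R_nwt = 175 kips; (ii) 0.85 R_nwl + 1.5 R_nwt = 200.4 kips.
R_n = max = 200.4 kips [governs: (ii)]; φR_n = 150.3 kips.

φR_n ≈ 150 kips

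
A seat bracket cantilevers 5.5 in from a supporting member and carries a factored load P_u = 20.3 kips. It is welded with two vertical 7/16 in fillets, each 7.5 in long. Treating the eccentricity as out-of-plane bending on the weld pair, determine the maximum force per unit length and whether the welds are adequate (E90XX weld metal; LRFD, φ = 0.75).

f_max ≈ 6.11 kip/in; adequate

E90XX → F_EXX = 90 ksi.
L_w = 2 × 7.5 = 15 in; section modulus (unit throat) S = 2 × L²/6 = 18.75 in².
Direct shear f_v = P/L_w = 20.3/15 = 1.353 kip/in.
Moment M = P × e = 20.3 × 5.5 = 111.65 kip·in; bending f_b = M/S = 5.955 kip/in.
f_max = √(f_v² + f_b²) = √(1.353² + 5.955²) = 6.107 kip/in.
φr_n = 0.75 × 0.6 × 90 × (0.707 × 0.4375) = 12.53 kip/in → adequate.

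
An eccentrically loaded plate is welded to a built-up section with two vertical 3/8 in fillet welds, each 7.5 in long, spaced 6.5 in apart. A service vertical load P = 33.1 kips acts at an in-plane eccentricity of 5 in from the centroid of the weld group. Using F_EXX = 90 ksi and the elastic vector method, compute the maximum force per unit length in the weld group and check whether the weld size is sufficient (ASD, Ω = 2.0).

Total weld length L_w = 15 in. Treat welds as unit-width lines.
Polar moment about centroid: J = 2[d³/12 + d(b/2)²] = 2[7.5³/12 + 7.5×3.25²] = 228.8 in³.
Direct shear f_v = P/L_w = 33.1 / 15 = 2.207 kip/in (vertical).
Torsion M = P·e = 33.1 × 5 = 165.5 kip·in.
Critical point at (x, y) = (3.25, 3.75) from centroid. f_tx = M·y/J = 2.713 kip/in; f_ty = M·x/J = 2.351 kip/in.
Resultant f_max = √[f_tx² + (f_v + f_ty)²] = √[2.713² + (2.207 + 2.351)²] = 5.304 kip/in.
Capacity per unit length: r_n/Ω = (1/2.0) × 0.6 × 90 × (0.707 × 0.375) = 7.158 kip/in.
5.304 ≤ 7.158 → adequate.

f_max ≈ 5.3 kip/in; adequate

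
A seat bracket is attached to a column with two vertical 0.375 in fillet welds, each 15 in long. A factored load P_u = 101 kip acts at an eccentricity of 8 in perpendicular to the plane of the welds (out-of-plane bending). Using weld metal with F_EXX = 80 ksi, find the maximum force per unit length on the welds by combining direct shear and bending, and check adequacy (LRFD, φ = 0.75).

L_w = 2 × 15 = 30 in; section modulus (unit throat) S = 2 × L²/6 = 75 in².
Direct shear f_v = P/L_w = 101/30 = 3.367 kip/in.
Moment M = P × e = 101 × 8 = 808 kip·in; bending f_b = M/S = 10.77 kip/in.
f_max = √(f_v² + f_b²) = √(3.367² + 10.77²) = 11.29 kip/in.
φr_n = 0.75 × 0.6 × 80 × (0.707 × 0.375) = 9.544 kip/in → NOT adequate.

f_max ≈ 11.3 kip/in; NOT adequate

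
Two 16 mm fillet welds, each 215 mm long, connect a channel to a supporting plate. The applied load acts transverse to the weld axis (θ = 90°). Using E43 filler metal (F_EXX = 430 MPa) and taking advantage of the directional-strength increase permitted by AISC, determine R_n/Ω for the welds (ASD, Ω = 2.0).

R_n/Ω ≈ 941 kN

t_e = 0.707 × 16 = 11.31 mm; A_we = 11.31 × 430 = 4864 mm².
Directional factor: 1.0 + 0.5 sin^1.5(90°) = 1.5.
F_nw = 0.6 × 430 × 1.5 = 387 MPa.
R_n/Ω = (387 × 4864) / 2.0 × 10⁻³ = 941.2 kN.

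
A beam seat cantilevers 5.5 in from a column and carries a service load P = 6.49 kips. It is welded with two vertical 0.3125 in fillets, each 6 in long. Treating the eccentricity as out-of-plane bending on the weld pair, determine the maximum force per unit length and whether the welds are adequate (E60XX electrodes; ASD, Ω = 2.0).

f_max ≈ 3.02 kip/in; adequate

E60XX → F_EXX = 60 ksi.
L_w = 2 × 6 = 12 in; section modulus (unit throat) S = 2 × L²/6 = 12 in².
Direct shear f_v = P/L_w = 6.49/12 = 0.5408 kip/in.
Moment M = P × e = 6.49 × 5.5 = 35.695 kip·in; bending f_b = M/S = 2.975 kip/in.
f_max = √(f_v² + f_b²) = √(0.5408² + 2.975²) = 3.023 kip/in.
r_n/Ω = (1/2.0) × 0.6 × 60 × (0.707 × 0.3125) = 3.977 kip/in → adequate.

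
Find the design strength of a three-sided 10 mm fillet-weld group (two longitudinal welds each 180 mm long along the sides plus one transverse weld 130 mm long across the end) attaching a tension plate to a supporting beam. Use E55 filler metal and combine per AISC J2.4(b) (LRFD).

E55XX → F_EXX = 550 MPa.
t_e = 0.707 × 10 = 7.07 mm.
R_nwl = 0.6 × 550 × 7.07 × 360 × 10⁻³ = 839.9 kN (longitudinal, 2 welds).
R_nwt = 0.6 × 550 × 7.07 × 130 × 10⁻³ = 303.3 kN (transverse, base value).
(i) R_nwl + R_nwt = 1143 kN; (ii) 0.85 R_nwl + 1.5 R_nwt = 1169 kN.
R_n = max = 1169 kN [governs: (ii)]; φR_n = 876.7 kN.

φR_n ≈ 877 kN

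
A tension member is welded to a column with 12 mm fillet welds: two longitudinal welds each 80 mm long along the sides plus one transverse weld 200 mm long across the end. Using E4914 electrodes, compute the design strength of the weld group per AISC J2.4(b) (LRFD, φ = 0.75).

E49XX → F_EXX = 490 MPa.
t_e = 0.707 × 12 = 8.484 mm.
R_nwl = 0.6 × 490 × 8.484 × 160 × 10⁻³ = 399.1 kN (longitudinal, 2 welds).
R_nwt = 0.6 × 490 × 8.484 × 200 × 10⁻³ = 498.9 kN (transverse, base value).
(i) R_nwl + R_nwt = 897.9 kN; (ii) 0.85 R_nwl + 1.5 R_nwt = 1088 kN.
R_n = max = 1088 kN [governs: (ii)]; φR_n = 815.6 kN.

φR_n ≈ 816 kN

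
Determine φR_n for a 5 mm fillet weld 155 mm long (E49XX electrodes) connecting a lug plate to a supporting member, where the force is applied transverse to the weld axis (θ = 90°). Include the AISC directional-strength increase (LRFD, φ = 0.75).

φR_n ≈ 181 kN

E49XX → F_EXX = 490 MPa.
t_e = 0.707 × 5 = 3.535 mm; A_we = 3.535 × 155 = 547.9 mm².
Directional factor: 1.0 + 0.5 sin^1.5(90°) = 1.5.
F_nw = 0.6 × 490 × 1.5 = 441 MPa.
φR_n = 0.75 × 441 × 547.9 × 10⁻³ = 181.2 kN.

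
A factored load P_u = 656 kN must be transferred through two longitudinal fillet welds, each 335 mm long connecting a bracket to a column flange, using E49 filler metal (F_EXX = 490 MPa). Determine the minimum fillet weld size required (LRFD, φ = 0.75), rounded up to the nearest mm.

w = 7 mm

Total weld length L = 670 mm.
Required throat t_e = P_u / (φ × 0.6 F_EXX × L) = 656 / (0.75 × 0.6 × 490 × 670 × 10⁻³) = 4.44 mm.
Required leg w = t_e / 0.707 = 6.281 mm → use 7 mm.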